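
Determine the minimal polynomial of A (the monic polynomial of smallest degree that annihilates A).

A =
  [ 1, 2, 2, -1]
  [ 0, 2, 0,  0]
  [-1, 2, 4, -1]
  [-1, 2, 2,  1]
x^2 - 4*x + 4

The characteristic polynomial is χ_A(x) = (x - 2)^4, so the eigenvalues are known. The minimal polynomial is
  m_A(x) = Π_λ (x − λ)^{k_λ}
where k_λ is the size of the *largest* Jordan block for λ (equivalently, the smallest k with (A − λI)^k v = 0 for every generalised eigenvector v of λ).

  λ = 2: largest Jordan block has size 2, contributing (x − 2)^2

So m_A(x) = (x - 2)^2 = x^2 - 4*x + 4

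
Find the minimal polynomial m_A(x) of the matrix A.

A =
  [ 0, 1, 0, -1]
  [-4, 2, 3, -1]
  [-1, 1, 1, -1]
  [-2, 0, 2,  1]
x^3 - 3*x^2 + 3*x - 1

The characteristic polynomial is χ_A(x) = (x - 1)^4, so the eigenvalues are known. The minimal polynomial is
  m_A(x) = Π_λ (x − λ)^{k_λ}
where k_λ is the size of the *largest* Jordan block for λ (equivalently, the smallest k with (A − λI)^k v = 0 for every generalised eigenvector v of λ).

  λ = 1: largest Jordan block has size 3, contributing (x − 1)^3

So m_A(x) = (x - 1)^3 = x^3 - 3*x^2 + 3*x - 1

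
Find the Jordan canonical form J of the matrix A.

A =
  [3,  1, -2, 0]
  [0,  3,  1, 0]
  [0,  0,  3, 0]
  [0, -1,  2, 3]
J_3(3) ⊕ J_1(3)

The characteristic polynomial is
  det(x·I − A) = x^4 - 12*x^3 + 54*x^2 - 108*x + 81 = (x - 3)^4

Eigenvalues and multiplicities (the geometric multiplicity of λ is n − rank(A − λI), which equals the number of Jordan blocks for λ):
  λ = 3: algebraic multiplicity = 4, geometric multiplicity = 2

Determining the block sizes for each eigenvalue:
  λ = 3: with am = 4 and gm = 2, the partition is not yet determined (e.g. several partitions of 4 into 2 parts exist). Let N = A − (3)·I. Computing rank(N^1) = 2, rank(N^2) = 1, rank(N^3) = 0; the number of blocks of size ≥ j is rank(N^{j−1}) − rank(N^j), giving [2, 1, 1]. So we have 1 block(s) of size 3, 1 block(s) of size 1 → block sizes [3, 1]

Assembling the blocks gives a Jordan form
J =
  [3, 1, 0, 0]
  [0, 3, 1, 0]
  [0, 0, 3, 0]
  [0, 0, 0, 3]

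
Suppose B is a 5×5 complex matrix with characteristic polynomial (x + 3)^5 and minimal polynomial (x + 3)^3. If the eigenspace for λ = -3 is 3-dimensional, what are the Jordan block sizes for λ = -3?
Block sizes for λ = -3: [3, 1, 1]

Step 1 — from the characteristic polynomial, algebraic multiplicity of λ = -3 is 5. From dim ker(B − (-3)·I) = 3, there are exactly 3 Jordan blocks for λ = -3.
Step 2 — from the minimal polynomial, the factor (x + 3)^3 tells us the largest block for λ = -3 has size 3.
Step 3 — with total size 5, 3 blocks, and largest block 3, the block sizes (in nonincreasing order) are [3, 1, 1].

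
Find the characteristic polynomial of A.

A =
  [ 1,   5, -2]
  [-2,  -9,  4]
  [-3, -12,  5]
x^3 + 3*x^2 + 3*x + 1

Expanding det(x·I − A) (e.g. by cofactor expansion or by noting that A is similar to its Jordan form J, which has the same characteristic polynomial as A) gives
  χ_A(x) = x^3 + 3*x^2 + 3*x + 1
which factors as (x + 1)^3. The eigenvalues (with algebraic multiplicities) are λ = -1 with multiplicity 3.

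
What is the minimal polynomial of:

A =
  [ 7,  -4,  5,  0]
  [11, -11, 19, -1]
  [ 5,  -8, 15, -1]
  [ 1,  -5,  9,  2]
x^4 - 13*x^3 + 60*x^2 - 112*x + 64

The characteristic polynomial is χ_A(x) = (x - 4)^3*(x - 1), so the eigenvalues are known. The minimal polynomial is
  m_A(x) = Π_λ (x − λ)^{k_λ}
where k_λ is the size of the *largest* Jordan block for λ (equivalently, the smallest k with (A − λI)^k v = 0 for every generalised eigenvector v of λ).

  λ = 1: largest Jordan block has size 1, contributing (x − 1)
  λ = 4: largest Jordan block has size 3, contributing (x − 4)^3

So m_A(x) = (x - 4)^3*(x - 1) = x^4 - 13*x^3 + 60*x^2 - 112*x + 64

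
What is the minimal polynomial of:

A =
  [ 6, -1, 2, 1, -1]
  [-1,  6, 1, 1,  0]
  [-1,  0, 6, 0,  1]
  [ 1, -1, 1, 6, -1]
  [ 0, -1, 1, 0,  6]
x^3 - 18*x^2 + 108*x - 216

The characteristic polynomial is χ_A(x) = (x - 6)^5, so the eigenvalues are known. The minimal polynomial is
  m_A(x) = Π_λ (x − λ)^{k_λ}
where k_λ is the size of the *largest* Jordan block for λ (equivalently, the smallest k with (A − λI)^k v = 0 for every generalised eigenvector v of λ).

  λ = 6: largest Jordan block has size 3, contributing (x − 6)^3

So m_A(x) = (x - 6)^3 = x^3 - 18*x^2 + 108*x - 216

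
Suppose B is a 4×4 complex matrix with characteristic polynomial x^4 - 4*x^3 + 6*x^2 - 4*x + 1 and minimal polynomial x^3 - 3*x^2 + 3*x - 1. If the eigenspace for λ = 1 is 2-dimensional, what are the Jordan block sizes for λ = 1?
Block sizes for λ = 1: [3, 1]

Step 1 — from the characteristic polynomial, algebraic multiplicity of λ = 1 is 4. From dim ker(B − (1)·I) = 2, there are exactly 2 Jordan blocks for λ = 1.
Step 2 — from the minimal polynomial, the factor (x − 1)^3 tells us the largest block for λ = 1 has size 3.
Step 3 — with total size 4, 2 blocks, and largest block 3, the block sizes (in nonincreasing order) are [3, 1].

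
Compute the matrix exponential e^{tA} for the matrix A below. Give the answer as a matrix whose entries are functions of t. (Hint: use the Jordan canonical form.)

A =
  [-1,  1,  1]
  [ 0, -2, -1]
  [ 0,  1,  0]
e^{tA} =
  [exp(-t), t*exp(-t), t*exp(-t)]
  [0, -t*exp(-t) + exp(-t), -t*exp(-t)]
  [0, t*exp(-t), t*exp(-t) + exp(-t)]

Strategy: write A = P · J · P⁻¹ where J is a Jordan canonical form, so e^{tA} = P · e^{tJ} · P⁻¹, and e^{tJ} can be computed block-by-block.

A has Jordan form
J =
  [-1,  1,  0]
  [ 0, -1,  0]
  [ 0,  0, -1]
(up to reordering of blocks).

Per-block formulas:
  For a 2×2 Jordan block J_2(-1): exp(t · J_2(-1)) = e^(-1t)·(I + t·N), where N is the 2×2 nilpotent shift.
  For a 1×1 block at λ = -1: exp(t · [-1]) = [e^(-1t)].

After assembling e^{tJ} and conjugating by P, we get:

e^{tA} =
  [exp(-t), t*exp(-t), t*exp(-t)]
  [0, -t*exp(-t) + exp(-t), -t*exp(-t)]
  [0, t*exp(-t), t*exp(-t) + exp(-t)]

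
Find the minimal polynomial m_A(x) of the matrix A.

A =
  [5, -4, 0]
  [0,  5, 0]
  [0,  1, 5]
x^2 - 10*x + 25

The characteristic polynomial is χ_A(x) = (x - 5)^3, so the eigenvalues are known. The minimal polynomial is
  m_A(x) = Π_λ (x − λ)^{k_λ}
where k_λ is the size of the *largest* Jordan block for λ (equivalently, the smallest k with (A − λI)^k v = 0 for every generalised eigenvector v of λ).

  λ = 5: largest Jordan block has size 2, contributing (x − 5)^2

So m_A(x) = (x - 5)^2 = x^2 - 10*x + 25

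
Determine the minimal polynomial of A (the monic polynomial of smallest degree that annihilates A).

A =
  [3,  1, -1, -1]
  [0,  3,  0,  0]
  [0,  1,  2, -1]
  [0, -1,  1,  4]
x^2 - 6*x + 9

The characteristic polynomial is χ_A(x) = (x - 3)^4, so the eigenvalues are known. The minimal polynomial is
  m_A(x) = Π_λ (x − λ)^{k_λ}
where k_λ is the size of the *largest* Jordan block for λ (equivalently, the smallest k with (A − λI)^k v = 0 for every generalised eigenvector v of λ).

  λ = 3: largest Jordan block has size 2, contributing (x − 3)^2

So m_A(x) = (x - 3)^2 = x^2 - 6*x + 9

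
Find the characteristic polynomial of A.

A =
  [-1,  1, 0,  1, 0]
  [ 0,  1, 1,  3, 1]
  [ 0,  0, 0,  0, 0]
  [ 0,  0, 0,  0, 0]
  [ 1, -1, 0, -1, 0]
x^5

Expanding det(x·I − A) (e.g. by cofactor expansion or by noting that A is similar to its Jordan form J, which has the same characteristic polynomial as A) gives
  χ_A(x) = x^5
which factors as x^5. The eigenvalues (with algebraic multiplicities) are λ = 0 with multiplicity 5.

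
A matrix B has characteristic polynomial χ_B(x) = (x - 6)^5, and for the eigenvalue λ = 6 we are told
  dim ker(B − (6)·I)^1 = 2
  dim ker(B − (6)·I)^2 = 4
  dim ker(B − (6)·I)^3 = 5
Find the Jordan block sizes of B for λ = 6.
Block sizes for λ = 6: [3, 2]

From the dimensions of kernels of powers, the number of Jordan blocks of size at least j is d_j − d_{j−1} where d_j = dim ker(N^j) (with d_0 = 0). Computing the differences gives [2, 2, 1].
The number of blocks of size exactly k is (#blocks of size ≥ k) − (#blocks of size ≥ k + 1), so the partition is: 1 block(s) of size 2, 1 block(s) of size 3.
In nonincreasing order the block sizes are [3, 2].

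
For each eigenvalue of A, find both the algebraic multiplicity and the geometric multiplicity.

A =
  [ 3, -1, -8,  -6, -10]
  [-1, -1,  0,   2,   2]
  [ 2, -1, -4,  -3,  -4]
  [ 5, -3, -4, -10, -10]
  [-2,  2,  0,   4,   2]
λ = -2: alg = 5, geom = 3

Step 1 — factor the characteristic polynomial to read off the algebraic multiplicities:
  χ_A(x) = (x + 2)^5

Step 2 — compute geometric multiplicities via the rank-nullity identity g(λ) = n − rank(A − λI):
  rank(A − (-2)·I) = 2, so dim ker(A − (-2)·I) = n − 2 = 3

Summary:
  λ = -2: algebraic multiplicity = 5, geometric multiplicity = 3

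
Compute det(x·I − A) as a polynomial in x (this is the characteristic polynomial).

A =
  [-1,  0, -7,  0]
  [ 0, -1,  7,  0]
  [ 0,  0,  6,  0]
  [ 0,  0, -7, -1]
x^4 - 3*x^3 - 15*x^2 - 17*x - 6

Expanding det(x·I − A) (e.g. by cofactor expansion or by noting that A is similar to its Jordan form J, which has the same characteristic polynomial as A) gives
  χ_A(x) = x^4 - 3*x^3 - 15*x^2 - 17*x - 6
which factors as (x - 6)*(x + 1)^3. The eigenvalues (with algebraic multiplicities) are λ = -1 with multiplicity 3, λ = 6 with multiplicity 1.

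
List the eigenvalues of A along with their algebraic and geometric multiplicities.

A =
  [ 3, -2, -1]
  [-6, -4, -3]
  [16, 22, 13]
λ = 2: alg = 1, geom = 1; λ = 5: alg = 2, geom = 1

Step 1 — factor the characteristic polynomial to read off the algebraic multiplicities:
  χ_A(x) = (x - 5)^2*(x - 2)

Step 2 — compute geometric multiplicities via the rank-nullity identity g(λ) = n − rank(A − λI):
  rank(A − (2)·I) = 2, so dim ker(A − (2)·I) = n − 2 = 1
  rank(A − (5)·I) = 2, so dim ker(A − (5)·I) = n − 2 = 1

Summary:
  λ = 2: algebraic multiplicity = 1, geometric multiplicity = 1
  λ = 5: algebraic multiplicity = 2, geometric multiplicity = 1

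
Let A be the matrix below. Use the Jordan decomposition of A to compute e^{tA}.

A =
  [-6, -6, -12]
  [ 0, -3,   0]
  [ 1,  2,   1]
e^{tA} =
  [-3*exp(-2*t) + 4*exp(-3*t), -6*exp(-2*t) + 6*exp(-3*t), -12*exp(-2*t) + 12*exp(-3*t)]
  [0, exp(-3*t), 0]
  [exp(-2*t) - exp(-3*t), 2*exp(-2*t) - 2*exp(-3*t), 4*exp(-2*t) - 3*exp(-3*t)]

Strategy: write A = P · J · P⁻¹ where J is a Jordan canonical form, so e^{tA} = P · e^{tJ} · P⁻¹, and e^{tJ} can be computed block-by-block.

A has Jordan form
J =
  [-3,  0,  0]
  [ 0, -3,  0]
  [ 0,  0, -2]
(up to reordering of blocks).

Per-block formulas:
  For a 1×1 block at λ = -2: exp(t · [-2]) = [e^(-2t)].
  For a 1×1 block at λ = -3: exp(t · [-3]) = [e^(-3t)].

After assembling e^{tJ} and conjugating by P, we get:

e^{tA} =
  [-3*exp(-2*t) + 4*exp(-3*t), -6*exp(-2*t) + 6*exp(-3*t), -12*exp(-2*t) + 12*exp(-3*t)]
  [0, exp(-3*t), 0]
  [exp(-2*t) - exp(-3*t), 2*exp(-2*t) - 2*exp(-3*t), 4*exp(-2*t) - 3*exp(-3*t)]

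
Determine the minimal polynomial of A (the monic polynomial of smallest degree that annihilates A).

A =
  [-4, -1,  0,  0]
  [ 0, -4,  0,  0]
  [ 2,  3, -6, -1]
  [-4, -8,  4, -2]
x^2 + 8*x + 16

The characteristic polynomial is χ_A(x) = (x + 4)^4, so the eigenvalues are known. The minimal polynomial is
  m_A(x) = Π_λ (x − λ)^{k_λ}
where k_λ is the size of the *largest* Jordan block for λ (equivalently, the smallest k with (A − λI)^k v = 0 for every generalised eigenvector v of λ).

  λ = -4: largest Jordan block has size 2, contributing (x + 4)^2

So m_A(x) = (x + 4)^2 = x^2 + 8*x + 16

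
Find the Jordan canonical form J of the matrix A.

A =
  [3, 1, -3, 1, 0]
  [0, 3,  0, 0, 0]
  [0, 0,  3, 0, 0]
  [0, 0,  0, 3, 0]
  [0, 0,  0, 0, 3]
J_2(3) ⊕ J_1(3) ⊕ J_1(3) ⊕ J_1(3)

The characteristic polynomial is
  det(x·I − A) = x^5 - 15*x^4 + 90*x^3 - 270*x^2 + 405*x - 243 = (x - 3)^5

Eigenvalues and multiplicities (the geometric multiplicity of λ is n − rank(A − λI), which equals the number of Jordan blocks for λ):
  λ = 3: algebraic multiplicity = 5, geometric multiplicity = 4

Determining the block sizes for each eigenvalue:
  λ = 3: 4 blocks summing to 5 forces exactly one block of size 2 and the rest size 1 → block sizes [2, 1, 1, 1]

Assembling the blocks gives a Jordan form
J =
  [3, 1, 0, 0, 0]
  [0, 3, 0, 0, 0]
  [0, 0, 3, 0, 0]
  [0, 0, 0, 3, 0]
  [0, 0, 0, 0, 3]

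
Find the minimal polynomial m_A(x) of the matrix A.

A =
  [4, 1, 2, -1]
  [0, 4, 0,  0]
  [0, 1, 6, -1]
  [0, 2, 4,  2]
x^2 - 8*x + 16

The characteristic polynomial is χ_A(x) = (x - 4)^4, so the eigenvalues are known. The minimal polynomial is
  m_A(x) = Π_λ (x − λ)^{k_λ}
where k_λ is the size of the *largest* Jordan block for λ (equivalently, the smallest k with (A − λI)^k v = 0 for every generalised eigenvector v of λ).

  λ = 4: largest Jordan block has size 2, contributing (x − 4)^2

So m_A(x) = (x - 4)^2 = x^2 - 8*x + 16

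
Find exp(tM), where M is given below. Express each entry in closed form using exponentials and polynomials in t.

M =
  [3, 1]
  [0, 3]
e^{tM} =
  [exp(3*t), t*exp(3*t)]
  [0, exp(3*t)]

Strategy: write M = P · J · P⁻¹ where J is a Jordan canonical form, so e^{tM} = P · e^{tJ} · P⁻¹, and e^{tJ} can be computed block-by-block.

M has Jordan form
J =
  [3, 1]
  [0, 3]
(up to reordering of blocks).

Per-block formulas:
  For a 2×2 Jordan block J_2(3): exp(t · J_2(3)) = e^(3t)·(I + t·N), where N is the 2×2 nilpotent shift.

After assembling e^{tJ} and conjugating by P, we get:

e^{tM} =
  [exp(3*t), t*exp(3*t)]
  [0, exp(3*t)]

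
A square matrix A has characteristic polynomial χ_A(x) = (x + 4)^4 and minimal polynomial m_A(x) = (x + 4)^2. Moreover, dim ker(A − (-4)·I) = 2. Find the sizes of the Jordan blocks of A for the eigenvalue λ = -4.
Block sizes for λ = -4: [2, 2]

Step 1 — from the characteristic polynomial, algebraic multiplicity of λ = -4 is 4. From dim ker(A − (-4)·I) = 2, there are exactly 2 Jordan blocks for λ = -4.
Step 2 — from the minimal polynomial, the factor (x + 4)^2 tells us the largest block for λ = -4 has size 2.
Step 3 — with total size 4, 2 blocks, and largest block 2, the block sizes (in nonincreasing order) are [2, 2].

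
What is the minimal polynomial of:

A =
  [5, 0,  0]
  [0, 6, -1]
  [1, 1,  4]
x^3 - 15*x^2 + 75*x - 125

The characteristic polynomial is χ_A(x) = (x - 5)^3, so the eigenvalues are known. The minimal polynomial is
  m_A(x) = Π_λ (x − λ)^{k_λ}
where k_λ is the size of the *largest* Jordan block for λ (equivalently, the smallest k with (A − λI)^k v = 0 for every generalised eigenvector v of λ).

  λ = 5: largest Jordan block has size 3, contributing (x − 5)^3

So m_A(x) = (x - 5)^3 = x^3 - 15*x^2 + 75*x - 125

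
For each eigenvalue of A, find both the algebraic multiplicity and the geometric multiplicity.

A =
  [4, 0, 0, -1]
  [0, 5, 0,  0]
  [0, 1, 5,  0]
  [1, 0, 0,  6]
λ = 5: alg = 4, geom = 2

Step 1 — factor the characteristic polynomial to read off the algebraic multiplicities:
  χ_A(x) = (x - 5)^4

Step 2 — compute geometric multiplicities via the rank-nullity identity g(λ) = n − rank(A − λI):
  rank(A − (5)·I) = 2, so dim ker(A − (5)·I) = n − 2 = 2

Summary:
  λ = 5: algebraic multiplicity = 4, geometric multiplicity = 2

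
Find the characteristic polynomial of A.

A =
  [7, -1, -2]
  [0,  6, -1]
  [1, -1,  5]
x^3 - 18*x^2 + 108*x - 216

Expanding det(x·I − A) (e.g. by cofactor expansion or by noting that A is similar to its Jordan form J, which has the same characteristic polynomial as A) gives
  χ_A(x) = x^3 - 18*x^2 + 108*x - 216
which factors as (x - 6)^3. The eigenvalues (with algebraic multiplicities) are λ = 6 with multiplicity 3.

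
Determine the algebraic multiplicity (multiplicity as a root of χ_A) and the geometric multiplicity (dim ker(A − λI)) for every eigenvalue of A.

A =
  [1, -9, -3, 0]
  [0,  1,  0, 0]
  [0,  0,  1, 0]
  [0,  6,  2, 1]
λ = 1: alg = 4, geom = 3

Step 1 — factor the characteristic polynomial to read off the algebraic multiplicities:
  χ_A(x) = (x - 1)^4

Step 2 — compute geometric multiplicities via the rank-nullity identity g(λ) = n − rank(A − λI):
  rank(A − (1)·I) = 1, so dim ker(A − (1)·I) = n − 1 = 3

Summary:
  λ = 1: algebraic multiplicity = 4, geometric multiplicity = 3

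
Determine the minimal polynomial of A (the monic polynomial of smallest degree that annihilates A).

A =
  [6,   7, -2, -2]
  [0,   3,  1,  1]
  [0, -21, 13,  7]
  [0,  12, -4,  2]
x^3 - 18*x^2 + 108*x - 216

The characteristic polynomial is χ_A(x) = (x - 6)^4, so the eigenvalues are known. The minimal polynomial is
  m_A(x) = Π_λ (x − λ)^{k_λ}
where k_λ is the size of the *largest* Jordan block for λ (equivalently, the smallest k with (A − λI)^k v = 0 for every generalised eigenvector v of λ).

  λ = 6: largest Jordan block has size 3, contributing (x − 6)^3

So m_A(x) = (x - 6)^3 = x^3 - 18*x^2 + 108*x - 216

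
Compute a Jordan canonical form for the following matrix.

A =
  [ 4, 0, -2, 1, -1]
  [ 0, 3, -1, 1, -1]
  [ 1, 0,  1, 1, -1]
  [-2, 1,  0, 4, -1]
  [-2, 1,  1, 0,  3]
J_3(3) ⊕ J_2(3)

The characteristic polynomial is
  det(x·I − A) = x^5 - 15*x^4 + 90*x^3 - 270*x^2 + 405*x - 243 = (x - 3)^5

Eigenvalues and multiplicities (the geometric multiplicity of λ is n − rank(A − λI), which equals the number of Jordan blocks for λ):
  λ = 3: algebraic multiplicity = 5, geometric multiplicity = 2

Determining the block sizes for each eigenvalue:
  λ = 3: with am = 5 and gm = 2, the partition is not yet determined (e.g. several partitions of 5 into 2 parts exist). Let N = A − (3)·I. Computing rank(N^1) = 3, rank(N^2) = 1, rank(N^3) = 0; the number of blocks of size ≥ j is rank(N^{j−1}) − rank(N^j), giving [2, 2, 1]. So we have 1 block(s) of size 3, 1 block(s) of size 2 → block sizes [3, 2]

Assembling the blocks gives a Jordan form
J =
  [3, 1, 0, 0, 0]
  [0, 3, 1, 0, 0]
  [0, 0, 3, 0, 0]
  [0, 0, 0, 3, 1]
  [0, 0, 0, 0, 3]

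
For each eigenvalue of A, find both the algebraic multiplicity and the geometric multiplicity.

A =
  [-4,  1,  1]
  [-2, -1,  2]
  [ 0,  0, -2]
λ = -3: alg = 1, geom = 1; λ = -2: alg = 2, geom = 1

Step 1 — factor the characteristic polynomial to read off the algebraic multiplicities:
  χ_A(x) = (x + 2)^2*(x + 3)

Step 2 — compute geometric multiplicities via the rank-nullity identity g(λ) = n − rank(A − λI):
  rank(A − (-3)·I) = 2, so dim ker(A − (-3)·I) = n − 2 = 1
  rank(A − (-2)·I) = 2, so dim ker(A − (-2)·I) = n − 2 = 1

Summary:
  λ = -3: algebraic multiplicity = 1, geometric multiplicity = 1
  λ = -2: algebraic multiplicity = 2, geometric multiplicity = 1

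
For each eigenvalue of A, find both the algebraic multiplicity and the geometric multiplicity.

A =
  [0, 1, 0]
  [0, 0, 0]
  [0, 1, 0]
λ = 0: alg = 3, geom = 2

Step 1 — factor the characteristic polynomial to read off the algebraic multiplicities:
  χ_A(x) = x^3

Step 2 — compute geometric multiplicities via the rank-nullity identity g(λ) = n − rank(A − λI):
  rank(A − (0)·I) = 1, so dim ker(A − (0)·I) = n − 1 = 2

Summary:
  λ = 0: algebraic multiplicity = 3, geometric multiplicity = 2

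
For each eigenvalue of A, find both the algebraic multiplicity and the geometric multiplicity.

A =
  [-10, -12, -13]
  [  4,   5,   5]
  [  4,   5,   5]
λ = 0: alg = 3, geom = 1

Step 1 — factor the characteristic polynomial to read off the algebraic multiplicities:
  χ_A(x) = x^3

Step 2 — compute geometric multiplicities via the rank-nullity identity g(λ) = n − rank(A − λI):
  rank(A − (0)·I) = 2, so dim ker(A − (0)·I) = n − 2 = 1

Summary:
  λ = 0: algebraic multiplicity = 3, geometric multiplicity = 1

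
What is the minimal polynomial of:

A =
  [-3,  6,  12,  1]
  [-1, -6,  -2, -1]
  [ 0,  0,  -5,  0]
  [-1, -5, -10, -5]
x^3 + 14*x^2 + 65*x + 100

The characteristic polynomial is χ_A(x) = (x + 4)*(x + 5)^3, so the eigenvalues are known. The minimal polynomial is
  m_A(x) = Π_λ (x − λ)^{k_λ}
where k_λ is the size of the *largest* Jordan block for λ (equivalently, the smallest k with (A − λI)^k v = 0 for every generalised eigenvector v of λ).

  λ = -5: largest Jordan block has size 2, contributing (x + 5)^2
  λ = -4: largest Jordan block has size 1, contributing (x + 4)

So m_A(x) = (x + 4)*(x + 5)^2 = x^3 + 14*x^2 + 65*x + 100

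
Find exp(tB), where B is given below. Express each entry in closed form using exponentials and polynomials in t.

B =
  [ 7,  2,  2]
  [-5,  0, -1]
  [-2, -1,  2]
e^{tB} =
  [t^2*exp(3*t) + 4*t*exp(3*t) + exp(3*t), 2*t*exp(3*t), 2*t^2*exp(3*t) + 2*t*exp(3*t)]
  [-3*t^2*exp(3*t)/2 - 5*t*exp(3*t), -3*t*exp(3*t) + exp(3*t), -3*t^2*exp(3*t) - t*exp(3*t)]
  [-t^2*exp(3*t)/2 - 2*t*exp(3*t), -t*exp(3*t), -t^2*exp(3*t) - t*exp(3*t) + exp(3*t)]

Strategy: write B = P · J · P⁻¹ where J is a Jordan canonical form, so e^{tB} = P · e^{tJ} · P⁻¹, and e^{tJ} can be computed block-by-block.

B has Jordan form
J =
  [3, 1, 0]
  [0, 3, 1]
  [0, 0, 3]
(up to reordering of blocks).

Per-block formulas:
  For a 3×3 Jordan block J_3(3): exp(t · J_3(3)) = e^(3t)·(I + t·N + (t^2/2)·N^2), where N is the 3×3 nilpotent shift.

After assembling e^{tJ} and conjugating by P, we get:

e^{tB} =
  [t^2*exp(3*t) + 4*t*exp(3*t) + exp(3*t), 2*t*exp(3*t), 2*t^2*exp(3*t) + 2*t*exp(3*t)]
  [-3*t^2*exp(3*t)/2 - 5*t*exp(3*t), -3*t*exp(3*t) + exp(3*t), -3*t^2*exp(3*t) - t*exp(3*t)]
  [-t^2*exp(3*t)/2 - 2*t*exp(3*t), -t*exp(3*t), -t^2*exp(3*t) - t*exp(3*t) + exp(3*t)]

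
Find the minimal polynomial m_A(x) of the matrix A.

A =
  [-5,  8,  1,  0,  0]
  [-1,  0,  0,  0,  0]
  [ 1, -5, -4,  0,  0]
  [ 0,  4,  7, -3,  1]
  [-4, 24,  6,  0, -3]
x^3 + 9*x^2 + 27*x + 27

The characteristic polynomial is χ_A(x) = (x + 3)^5, so the eigenvalues are known. The minimal polynomial is
  m_A(x) = Π_λ (x − λ)^{k_λ}
where k_λ is the size of the *largest* Jordan block for λ (equivalently, the smallest k with (A − λI)^k v = 0 for every generalised eigenvector v of λ).

  λ = -3: largest Jordan block has size 3, contributing (x + 3)^3

So m_A(x) = (x + 3)^3 = x^3 + 9*x^2 + 27*x + 27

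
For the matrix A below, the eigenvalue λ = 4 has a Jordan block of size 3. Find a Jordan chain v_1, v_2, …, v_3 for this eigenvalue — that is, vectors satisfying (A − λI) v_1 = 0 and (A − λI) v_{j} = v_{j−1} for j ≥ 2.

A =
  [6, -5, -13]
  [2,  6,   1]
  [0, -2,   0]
A Jordan chain for λ = 4 of length 3:
v_1 = (-6, 8, -4)ᵀ
v_2 = (2, 2, 0)ᵀ
v_3 = (1, 0, 0)ᵀ

Let N = A − (4)·I. We want v_3 with N^3 v_3 = 0 but N^2 v_3 ≠ 0; then v_{j-1} := N · v_j for j = 3, …, 2.

Pick v_3 = (1, 0, 0)ᵀ.
Then v_2 = N · v_3 = (2, 2, 0)ᵀ.
Then v_1 = N · v_2 = (-6, 8, -4)ᵀ.

Sanity check: (A − (4)·I) v_1 = (0, 0, 0)ᵀ = 0. ✓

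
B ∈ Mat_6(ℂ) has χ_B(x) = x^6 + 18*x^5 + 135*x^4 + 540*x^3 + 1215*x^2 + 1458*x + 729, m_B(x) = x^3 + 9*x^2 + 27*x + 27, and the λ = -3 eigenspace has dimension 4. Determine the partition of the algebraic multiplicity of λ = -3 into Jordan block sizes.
Block sizes for λ = -3: [3, 1, 1, 1]

Step 1 — from the characteristic polynomial, algebraic multiplicity of λ = -3 is 6. From dim ker(B − (-3)·I) = 4, there are exactly 4 Jordan blocks for λ = -3.
Step 2 — from the minimal polynomial, the factor (x + 3)^3 tells us the largest block for λ = -3 has size 3.
Step 3 — with total size 6, 4 blocks, and largest block 3, the block sizes (in nonincreasing order) are [3, 1, 1, 1].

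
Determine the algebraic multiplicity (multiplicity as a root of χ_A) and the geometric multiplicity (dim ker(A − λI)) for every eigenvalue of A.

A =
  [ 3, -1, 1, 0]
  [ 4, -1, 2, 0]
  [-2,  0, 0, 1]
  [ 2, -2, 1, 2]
λ = 1: alg = 4, geom = 2

Step 1 — factor the characteristic polynomial to read off the algebraic multiplicities:
  χ_A(x) = (x - 1)^4

Step 2 — compute geometric multiplicities via the rank-nullity identity g(λ) = n − rank(A − λI):
  rank(A − (1)·I) = 2, so dim ker(A − (1)·I) = n − 2 = 2

Summary:
  λ = 1: algebraic multiplicity = 4, geometric multiplicity = 2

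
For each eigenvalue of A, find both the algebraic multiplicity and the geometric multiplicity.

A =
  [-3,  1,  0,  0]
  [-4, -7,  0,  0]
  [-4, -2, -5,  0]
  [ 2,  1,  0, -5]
λ = -5: alg = 4, geom = 3

Step 1 — factor the characteristic polynomial to read off the algebraic multiplicities:
  χ_A(x) = (x + 5)^4

Step 2 — compute geometric multiplicities via the rank-nullity identity g(λ) = n − rank(A − λI):
  rank(A − (-5)·I) = 1, so dim ker(A − (-5)·I) = n − 1 = 3

Summary:
  λ = -5: algebraic multiplicity = 4, geometric multiplicity = 3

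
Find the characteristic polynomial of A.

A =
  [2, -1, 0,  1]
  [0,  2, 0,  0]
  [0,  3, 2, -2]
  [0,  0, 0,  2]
x^4 - 8*x^3 + 24*x^2 - 32*x + 16

Expanding det(x·I − A) (e.g. by cofactor expansion or by noting that A is similar to its Jordan form J, which has the same characteristic polynomial as A) gives
  χ_A(x) = x^4 - 8*x^3 + 24*x^2 - 32*x + 16
which factors as (x - 2)^4. The eigenvalues (with algebraic multiplicities) are λ = 2 with multiplicity 4.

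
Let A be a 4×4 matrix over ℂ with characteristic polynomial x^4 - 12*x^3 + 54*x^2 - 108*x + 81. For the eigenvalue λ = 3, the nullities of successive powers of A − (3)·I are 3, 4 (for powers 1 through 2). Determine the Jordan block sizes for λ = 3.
Block sizes for λ = 3: [2, 1, 1]

From the dimensions of kernels of powers, the number of Jordan blocks of size at least j is d_j − d_{j−1} where d_j = dim ker(N^j) (with d_0 = 0). Computing the differences gives [3, 1].
The number of blocks of size exactly k is (#blocks of size ≥ k) − (#blocks of size ≥ k + 1), so the partition is: 2 block(s) of size 1, 1 block(s) of size 2.
In nonincreasing order the block sizes are [2, 1, 1].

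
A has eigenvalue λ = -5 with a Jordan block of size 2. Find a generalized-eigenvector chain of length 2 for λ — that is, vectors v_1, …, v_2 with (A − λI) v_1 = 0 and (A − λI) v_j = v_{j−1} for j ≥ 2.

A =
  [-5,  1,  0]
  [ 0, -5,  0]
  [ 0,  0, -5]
A Jordan chain for λ = -5 of length 2:
v_1 = (1, 0, 0)ᵀ
v_2 = (0, 1, 0)ᵀ

Let N = A − (-5)·I. We want v_2 with N^2 v_2 = 0 but N^1 v_2 ≠ 0; then v_{j-1} := N · v_j for j = 2, …, 2.

Pick v_2 = (0, 1, 0)ᵀ.
Then v_1 = N · v_2 = (1, 0, 0)ᵀ.

Sanity check: (A − (-5)·I) v_1 = (0, 0, 0)ᵀ = 0. ✓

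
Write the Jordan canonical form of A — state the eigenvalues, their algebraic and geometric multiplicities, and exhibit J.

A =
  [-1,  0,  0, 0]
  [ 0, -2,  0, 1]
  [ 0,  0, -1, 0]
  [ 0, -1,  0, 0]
J_2(-1) ⊕ J_1(-1) ⊕ J_1(-1)

The characteristic polynomial is
  det(x·I − A) = x^4 + 4*x^3 + 6*x^2 + 4*x + 1 = (x + 1)^4

Eigenvalues and multiplicities (the geometric multiplicity of λ is n − rank(A − λI), which equals the number of Jordan blocks for λ):
  λ = -1: algebraic multiplicity = 4, geometric multiplicity = 3

Determining the block sizes for each eigenvalue:
  λ = -1: 3 blocks summing to 4 forces exactly one block of size 2 and the rest size 1 → block sizes [2, 1, 1]

Assembling the blocks gives a Jordan form
J =
  [-1,  1,  0,  0]
  [ 0, -1,  0,  0]
  [ 0,  0, -1,  0]
  [ 0,  0,  0, -1]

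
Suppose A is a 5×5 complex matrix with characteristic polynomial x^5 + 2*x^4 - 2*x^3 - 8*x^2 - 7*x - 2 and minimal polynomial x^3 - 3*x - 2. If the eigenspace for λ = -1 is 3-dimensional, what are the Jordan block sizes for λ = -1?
Block sizes for λ = -1: [2, 1, 1]

Step 1 — from the characteristic polynomial, algebraic multiplicity of λ = -1 is 4. From dim ker(A − (-1)·I) = 3, there are exactly 3 Jordan blocks for λ = -1.
Step 2 — from the minimal polynomial, the factor (x + 1)^2 tells us the largest block for λ = -1 has size 2.
Step 3 — with total size 4, 3 blocks, and largest block 2, the block sizes (in nonincreasing order) are [2, 1, 1].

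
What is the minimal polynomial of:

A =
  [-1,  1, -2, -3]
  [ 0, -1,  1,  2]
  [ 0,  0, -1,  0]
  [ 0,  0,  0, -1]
x^3 + 3*x^2 + 3*x + 1

The characteristic polynomial is χ_A(x) = (x + 1)^4, so the eigenvalues are known. The minimal polynomial is
  m_A(x) = Π_λ (x − λ)^{k_λ}
where k_λ is the size of the *largest* Jordan block for λ (equivalently, the smallest k with (A − λI)^k v = 0 for every generalised eigenvector v of λ).

  λ = -1: largest Jordan block has size 3, contributing (x + 1)^3

So m_A(x) = (x + 1)^3 = x^3 + 3*x^2 + 3*x + 1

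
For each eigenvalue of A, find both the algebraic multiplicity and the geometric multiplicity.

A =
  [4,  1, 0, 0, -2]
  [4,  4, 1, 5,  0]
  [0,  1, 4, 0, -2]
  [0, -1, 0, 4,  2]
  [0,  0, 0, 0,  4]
λ = 4: alg = 5, geom = 3

Step 1 — factor the characteristic polynomial to read off the algebraic multiplicities:
  χ_A(x) = (x - 4)^5

Step 2 — compute geometric multiplicities via the rank-nullity identity g(λ) = n − rank(A − λI):
  rank(A − (4)·I) = 2, so dim ker(A − (4)·I) = n − 2 = 3

Summary:
  λ = 4: algebraic multiplicity = 5, geometric multiplicity = 3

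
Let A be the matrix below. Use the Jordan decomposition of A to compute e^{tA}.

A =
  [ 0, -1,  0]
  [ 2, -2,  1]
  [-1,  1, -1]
e^{tA} =
  [-t^2*exp(-t)/2 + t*exp(-t) + exp(-t), -t*exp(-t), -t^2*exp(-t)/2]
  [-t^2*exp(-t)/2 + 2*t*exp(-t), -t*exp(-t) + exp(-t), -t^2*exp(-t)/2 + t*exp(-t)]
  [t^2*exp(-t)/2 - t*exp(-t), t*exp(-t), t^2*exp(-t)/2 + exp(-t)]

Strategy: write A = P · J · P⁻¹ where J is a Jordan canonical form, so e^{tA} = P · e^{tJ} · P⁻¹, and e^{tJ} can be computed block-by-block.

A has Jordan form
J =
  [-1,  1,  0]
  [ 0, -1,  1]
  [ 0,  0, -1]
(up to reordering of blocks).

Per-block formulas:
  For a 3×3 Jordan block J_3(-1): exp(t · J_3(-1)) = e^(-1t)·(I + t·N + (t^2/2)·N^2), where N is the 3×3 nilpotent shift.

After assembling e^{tJ} and conjugating by P, we get:

e^{tA} =
  [-t^2*exp(-t)/2 + t*exp(-t) + exp(-t), -t*exp(-t), -t^2*exp(-t)/2]
  [-t^2*exp(-t)/2 + 2*t*exp(-t), -t*exp(-t) + exp(-t), -t^2*exp(-t)/2 + t*exp(-t)]
  [t^2*exp(-t)/2 - t*exp(-t), t*exp(-t), t^2*exp(-t)/2 + exp(-t)]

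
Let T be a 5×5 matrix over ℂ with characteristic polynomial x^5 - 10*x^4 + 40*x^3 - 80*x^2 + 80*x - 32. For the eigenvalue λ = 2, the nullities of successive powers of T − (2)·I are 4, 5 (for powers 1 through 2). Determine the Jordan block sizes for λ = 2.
Block sizes for λ = 2: [2, 1, 1, 1]

From the dimensions of kernels of powers, the number of Jordan blocks of size at least j is d_j − d_{j−1} where d_j = dim ker(N^j) (with d_0 = 0). Computing the differences gives [4, 1].
The number of blocks of size exactly k is (#blocks of size ≥ k) − (#blocks of size ≥ k + 1), so the partition is: 3 block(s) of size 1, 1 block(s) of size 2.
In nonincreasing order the block sizes are [2, 1, 1, 1].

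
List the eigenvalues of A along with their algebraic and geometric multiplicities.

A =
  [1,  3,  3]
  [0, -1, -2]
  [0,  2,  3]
λ = 1: alg = 3, geom = 2

Step 1 — factor the characteristic polynomial to read off the algebraic multiplicities:
  χ_A(x) = (x - 1)^3

Step 2 — compute geometric multiplicities via the rank-nullity identity g(λ) = n − rank(A − λI):
  rank(A − (1)·I) = 1, so dim ker(A − (1)·I) = n − 1 = 2

Summary:
  λ = 1: algebraic multiplicity = 3, geometric multiplicity = 2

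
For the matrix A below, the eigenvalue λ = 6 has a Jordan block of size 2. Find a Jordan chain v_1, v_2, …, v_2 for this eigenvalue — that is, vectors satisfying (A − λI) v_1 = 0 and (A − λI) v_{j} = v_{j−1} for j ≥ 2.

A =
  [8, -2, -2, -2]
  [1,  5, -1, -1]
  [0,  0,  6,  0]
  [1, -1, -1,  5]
A Jordan chain for λ = 6 of length 2:
v_1 = (2, 1, 0, 1)ᵀ
v_2 = (1, 0, 0, 0)ᵀ

Let N = A − (6)·I. We want v_2 with N^2 v_2 = 0 but N^1 v_2 ≠ 0; then v_{j-1} := N · v_j for j = 2, …, 2.

Pick v_2 = (1, 0, 0, 0)ᵀ.
Then v_1 = N · v_2 = (2, 1, 0, 1)ᵀ.

Sanity check: (A − (6)·I) v_1 = (0, 0, 0, 0)ᵀ = 0. ✓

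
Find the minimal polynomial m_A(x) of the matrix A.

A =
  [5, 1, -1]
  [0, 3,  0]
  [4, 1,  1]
x^3 - 9*x^2 + 27*x - 27

The characteristic polynomial is χ_A(x) = (x - 3)^3, so the eigenvalues are known. The minimal polynomial is
  m_A(x) = Π_λ (x − λ)^{k_λ}
where k_λ is the size of the *largest* Jordan block for λ (equivalently, the smallest k with (A − λI)^k v = 0 for every generalised eigenvector v of λ).

  λ = 3: largest Jordan block has size 3, contributing (x − 3)^3

So m_A(x) = (x - 3)^3 = x^3 - 9*x^2 + 27*x - 27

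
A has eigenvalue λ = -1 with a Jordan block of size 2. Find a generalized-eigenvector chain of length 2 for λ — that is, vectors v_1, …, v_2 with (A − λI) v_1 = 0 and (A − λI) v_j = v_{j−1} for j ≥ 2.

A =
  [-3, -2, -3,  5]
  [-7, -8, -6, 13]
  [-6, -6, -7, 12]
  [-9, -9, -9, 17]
A Jordan chain for λ = -1 of length 2:
v_1 = (1, -1, 0, 0)ᵀ
v_2 = (1, 0, -1, 0)ᵀ

Let N = A − (-1)·I. We want v_2 with N^2 v_2 = 0 but N^1 v_2 ≠ 0; then v_{j-1} := N · v_j for j = 2, …, 2.

Pick v_2 = (1, 0, -1, 0)ᵀ.
Then v_1 = N · v_2 = (1, -1, 0, 0)ᵀ.

Sanity check: (A − (-1)·I) v_1 = (0, 0, 0, 0)ᵀ = 0. ✓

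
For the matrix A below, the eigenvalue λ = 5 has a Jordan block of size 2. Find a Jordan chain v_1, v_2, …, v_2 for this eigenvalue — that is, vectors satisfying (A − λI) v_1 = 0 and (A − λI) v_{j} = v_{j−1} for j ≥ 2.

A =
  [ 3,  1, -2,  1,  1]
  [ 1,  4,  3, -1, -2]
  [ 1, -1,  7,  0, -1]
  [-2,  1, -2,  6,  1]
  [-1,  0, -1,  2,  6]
A Jordan chain for λ = 5 of length 2:
v_1 = (0, -1, -1, 0, -1)ᵀ
v_2 = (1, 2, 0, 0, 0)ᵀ

Let N = A − (5)·I. We want v_2 with N^2 v_2 = 0 but N^1 v_2 ≠ 0; then v_{j-1} := N · v_j for j = 2, …, 2.

Pick v_2 = (1, 2, 0, 0, 0)ᵀ.
Then v_1 = N · v_2 = (0, -1, -1, 0, -1)ᵀ.

Sanity check: (A − (5)·I) v_1 = (0, 0, 0, 0, 0)ᵀ = 0. ✓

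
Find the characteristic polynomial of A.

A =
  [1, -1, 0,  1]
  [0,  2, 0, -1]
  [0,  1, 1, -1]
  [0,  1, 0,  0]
x^4 - 4*x^3 + 6*x^2 - 4*x + 1

Expanding det(x·I − A) (e.g. by cofactor expansion or by noting that A is similar to its Jordan form J, which has the same characteristic polynomial as A) gives
  χ_A(x) = x^4 - 4*x^3 + 6*x^2 - 4*x + 1
which factors as (x - 1)^4. The eigenvalues (with algebraic multiplicities) are λ = 1 with multiplicity 4.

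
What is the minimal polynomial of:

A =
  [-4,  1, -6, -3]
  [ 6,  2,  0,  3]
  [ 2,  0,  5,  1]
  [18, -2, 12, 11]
x^4 - 14*x^3 + 69*x^2 - 140*x + 100

The characteristic polynomial is χ_A(x) = (x - 5)^2*(x - 2)^2, so the eigenvalues are known. The minimal polynomial is
  m_A(x) = Π_λ (x − λ)^{k_λ}
where k_λ is the size of the *largest* Jordan block for λ (equivalently, the smallest k with (A − λI)^k v = 0 for every generalised eigenvector v of λ).

  λ = 2: largest Jordan block has size 2, contributing (x − 2)^2
  λ = 5: largest Jordan block has size 2, contributing (x − 5)^2

So m_A(x) = (x - 5)^2*(x - 2)^2 = x^4 - 14*x^3 + 69*x^2 - 140*x + 100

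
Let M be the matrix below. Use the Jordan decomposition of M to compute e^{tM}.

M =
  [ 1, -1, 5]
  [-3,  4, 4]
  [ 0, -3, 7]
e^{tM} =
  [6*t^2*exp(4*t) - 3*t*exp(4*t) + exp(4*t), -6*t^2*exp(4*t) - t*exp(4*t), -2*t^2*exp(4*t) + 5*t*exp(4*t)]
  [9*t^2*exp(4*t)/2 - 3*t*exp(4*t), -9*t^2*exp(4*t)/2 + exp(4*t), -3*t^2*exp(4*t)/2 + 4*t*exp(4*t)]
  [9*t^2*exp(4*t)/2, -9*t^2*exp(4*t)/2 - 3*t*exp(4*t), -3*t^2*exp(4*t)/2 + 3*t*exp(4*t) + exp(4*t)]

Strategy: write M = P · J · P⁻¹ where J is a Jordan canonical form, so e^{tM} = P · e^{tJ} · P⁻¹, and e^{tJ} can be computed block-by-block.

M has Jordan form
J =
  [4, 1, 0]
  [0, 4, 1]
  [0, 0, 4]
(up to reordering of blocks).

Per-block formulas:
  For a 3×3 Jordan block J_3(4): exp(t · J_3(4)) = e^(4t)·(I + t·N + (t^2/2)·N^2), where N is the 3×3 nilpotent shift.

After assembling e^{tJ} and conjugating by P, we get:

e^{tM} =
  [6*t^2*exp(4*t) - 3*t*exp(4*t) + exp(4*t), -6*t^2*exp(4*t) - t*exp(4*t), -2*t^2*exp(4*t) + 5*t*exp(4*t)]
  [9*t^2*exp(4*t)/2 - 3*t*exp(4*t), -9*t^2*exp(4*t)/2 + exp(4*t), -3*t^2*exp(4*t)/2 + 4*t*exp(4*t)]
  [9*t^2*exp(4*t)/2, -9*t^2*exp(4*t)/2 - 3*t*exp(4*t), -3*t^2*exp(4*t)/2 + 3*t*exp(4*t) + exp(4*t)]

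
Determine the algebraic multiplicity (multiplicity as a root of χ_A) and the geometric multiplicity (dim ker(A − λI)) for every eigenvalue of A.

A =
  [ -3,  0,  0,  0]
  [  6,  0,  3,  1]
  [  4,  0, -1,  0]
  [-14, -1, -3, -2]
λ = -3: alg = 1, geom = 1; λ = -1: alg = 3, geom = 2

Step 1 — factor the characteristic polynomial to read off the algebraic multiplicities:
  χ_A(x) = (x + 1)^3*(x + 3)

Step 2 — compute geometric multiplicities via the rank-nullity identity g(λ) = n − rank(A − λI):
  rank(A − (-3)·I) = 3, so dim ker(A − (-3)·I) = n − 3 = 1
  rank(A − (-1)·I) = 2, so dim ker(A − (-1)·I) = n − 2 = 2

Summary:
  λ = -3: algebraic multiplicity = 1, geometric multiplicity = 1
  λ = -1: algebraic multiplicity = 3, geometric multiplicity = 2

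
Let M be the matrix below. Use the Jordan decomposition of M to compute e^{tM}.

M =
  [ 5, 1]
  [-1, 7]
e^{tM} =
  [-t*exp(6*t) + exp(6*t), t*exp(6*t)]
  [-t*exp(6*t), t*exp(6*t) + exp(6*t)]

Strategy: write M = P · J · P⁻¹ where J is a Jordan canonical form, so e^{tM} = P · e^{tJ} · P⁻¹, and e^{tJ} can be computed block-by-block.

M has Jordan form
J =
  [6, 1]
  [0, 6]
(up to reordering of blocks).

Per-block formulas:
  For a 2×2 Jordan block J_2(6): exp(t · J_2(6)) = e^(6t)·(I + t·N), where N is the 2×2 nilpotent shift.

After assembling e^{tJ} and conjugating by P, we get:

e^{tM} =
  [-t*exp(6*t) + exp(6*t), t*exp(6*t)]
  [-t*exp(6*t), t*exp(6*t) + exp(6*t)]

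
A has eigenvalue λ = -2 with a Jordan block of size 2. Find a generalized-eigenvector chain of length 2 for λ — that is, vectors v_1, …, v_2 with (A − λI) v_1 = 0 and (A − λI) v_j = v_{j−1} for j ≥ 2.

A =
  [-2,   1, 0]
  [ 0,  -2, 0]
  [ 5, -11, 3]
A Jordan chain for λ = -2 of length 2:
v_1 = (1, 0, -1)ᵀ
v_2 = (2, 1, 0)ᵀ

Let N = A − (-2)·I. We want v_2 with N^2 v_2 = 0 but N^1 v_2 ≠ 0; then v_{j-1} := N · v_j for j = 2, …, 2.

Pick v_2 = (2, 1, 0)ᵀ.
Then v_1 = N · v_2 = (1, 0, -1)ᵀ.

Sanity check: (A − (-2)·I) v_1 = (0, 0, 0)ᵀ = 0. ✓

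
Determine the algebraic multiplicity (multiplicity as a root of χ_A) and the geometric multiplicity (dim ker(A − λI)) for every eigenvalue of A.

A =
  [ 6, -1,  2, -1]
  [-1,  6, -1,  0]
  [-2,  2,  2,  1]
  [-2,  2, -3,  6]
λ = 5: alg = 4, geom = 2

Step 1 — factor the characteristic polynomial to read off the algebraic multiplicities:
  χ_A(x) = (x - 5)^4

Step 2 — compute geometric multiplicities via the rank-nullity identity g(λ) = n − rank(A − λI):
  rank(A − (5)·I) = 2, so dim ker(A − (5)·I) = n − 2 = 2

Summary:
  λ = 5: algebraic multiplicity = 4, geometric multiplicity = 2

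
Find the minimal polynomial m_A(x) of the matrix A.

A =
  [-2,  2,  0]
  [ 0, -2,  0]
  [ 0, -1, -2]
x^2 + 4*x + 4

The characteristic polynomial is χ_A(x) = (x + 2)^3, so the eigenvalues are known. The minimal polynomial is
  m_A(x) = Π_λ (x − λ)^{k_λ}
where k_λ is the size of the *largest* Jordan block for λ (equivalently, the smallest k with (A − λI)^k v = 0 for every generalised eigenvector v of λ).

  λ = -2: largest Jordan block has size 2, contributing (x + 2)^2

So m_A(x) = (x + 2)^2 = x^2 + 4*x + 4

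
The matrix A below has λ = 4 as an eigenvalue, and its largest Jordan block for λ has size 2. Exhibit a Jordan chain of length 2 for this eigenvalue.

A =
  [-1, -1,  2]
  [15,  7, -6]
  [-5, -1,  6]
A Jordan chain for λ = 4 of length 2:
v_1 = (-5, 15, -5)ᵀ
v_2 = (1, 0, 0)ᵀ

Let N = A − (4)·I. We want v_2 with N^2 v_2 = 0 but N^1 v_2 ≠ 0; then v_{j-1} := N · v_j for j = 2, …, 2.

Pick v_2 = (1, 0, 0)ᵀ.
Then v_1 = N · v_2 = (-5, 15, -5)ᵀ.

Sanity check: (A − (4)·I) v_1 = (0, 0, 0)ᵀ = 0. ✓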